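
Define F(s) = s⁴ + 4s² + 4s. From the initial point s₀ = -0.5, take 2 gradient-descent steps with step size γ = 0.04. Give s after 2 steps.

F′(s) = 4s³ + 8s + 4
Step 1: F′(-0.5) = -0.5; s₁ = -0.5 − 0.04·(-0.5) = -0.48
Step 2: F′(-0.48) = -0.282368; s₂ = -0.48 − 0.04·(-0.282368) = -0.46870528

-0.46870528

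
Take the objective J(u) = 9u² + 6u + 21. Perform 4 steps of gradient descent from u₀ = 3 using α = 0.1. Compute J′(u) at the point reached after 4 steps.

J′(u) = 18u + 6
Step 1: J′(3) = 60; u₁ = 3 − 0.1·60 = -3
Step 2: J′(-3) = -48; u₂ = -3 − 0.1·(-48) = 1.8
Step 3: J′(1.8) = 38.4; u₃ = 1.8 − 0.1·38.4 = -2.04
Step 4: J′(-2.04) = -30.72; u₄ = -2.04 − 0.1·(-30.72) = 1.032
J′(u) at (1.032) = 24.576

24.576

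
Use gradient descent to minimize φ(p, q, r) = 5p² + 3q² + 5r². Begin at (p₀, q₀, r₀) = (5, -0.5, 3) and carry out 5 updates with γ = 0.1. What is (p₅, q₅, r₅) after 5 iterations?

(0, -0.00512, 0)

∇φ = (10p, 6q, 10r)
Step 1: at (5, -0.5, 3), ∇φ = (50, -3, 30) → (5, -0.5, 3) − 0.1·(50, -3, 30) = (0, -0.2, 0)
Step 2: at (0, -0.2, 0), ∇φ = (0, -1.2, 0) → (0, -0.2, 0) − 0.1·(0, -1.2, 0) = (0, -0.08, 0)
Step 3: at (0, -0.08, 0), ∇φ = (0, -0.48, 0) → (0, -0.08, 0) − 0.1·(0, -0.48, 0) = (0, -0.032, 0)
Step 4: at (0, -0.032, 0), ∇φ = (0, -0.192, 0) → (0, -0.032, 0) − 0.1·(0, -0.192, 0) = (0, -0.0128, 0)
Step 5: at (0, -0.0128, 0), ∇φ = (0, -0.0768, 0) → (0, -0.0128, 0) − 0.1·(0, -0.0768, 0) = (0, -0.00512, 0)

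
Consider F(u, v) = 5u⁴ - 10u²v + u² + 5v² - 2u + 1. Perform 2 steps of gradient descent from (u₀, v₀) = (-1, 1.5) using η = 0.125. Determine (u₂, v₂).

∇F = (20u³ - 20uv + 2u - 2, -10u² + 10v)
Step 1: at (-1, 1.5), ∇F = (6, 5) → (-1, 1.5) − 0.125·(6, 5) = (-1.75, 0.875)
Step 2: at (-1.75, 0.875), ∇F = (-82.0625, -21.875) → (-1.75, 0.875) − 0.125·(-82.0625, -21.875) = (8.5078125, 3.609375)

(8.5078125, 3.609375)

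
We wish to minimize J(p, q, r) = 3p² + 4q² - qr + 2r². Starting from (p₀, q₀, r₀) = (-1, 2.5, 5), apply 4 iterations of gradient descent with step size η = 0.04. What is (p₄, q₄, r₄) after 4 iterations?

∇J = (6p, 8q - r, -q + 4r)
Step 1: at (-1, 2.5, 5), ∇J = (-6, 15, 17.5) → (-1, 2.5, 5) − 0.04·(-6, 15, 17.5) = (-0.76, 1.9, 4.3)
Step 2: at (-0.76, 1.9, 4.3), ∇J = (-4.56, 10.9, 15.3) → (-0.76, 1.9, 4.3) − 0.04·(-4.56, 10.9, 15.3) = (-0.5776, 1.464, 3.688)
Step 3: at (-0.5776, 1.464, 3.688), ∇J = (-3.4656, 8.024, 13.288) → (-0.5776, 1.464, 3.688) − 0.04·(-3.4656, 8.024, 13.288) = (-0.438976, 1.14304, 3.15648)
Step 4: at (-0.438976, 1.14304, 3.15648), ∇J = (-2.633856, 5.98784, 11.48288) → (-0.438976, 1.14304, 3.15648) − 0.04·(-2.633856, 5.98784, 11.48288) = (-0.33362176, 0.9035264, 2.6971648)

(-0.33362176, 0.9035264, 2.6971648)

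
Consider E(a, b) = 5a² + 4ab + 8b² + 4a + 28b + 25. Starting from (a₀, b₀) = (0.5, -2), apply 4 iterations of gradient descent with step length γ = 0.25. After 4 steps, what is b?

∇E = (10a + 4b + 4, 4a + 16b + 28)
(a₁, b₁) = (0.5, -2) − 0.25·(1, -2) = (0.25, -1.5)
(a₂, b₂) = (0.25, -1.5) − 0.25·(0.5, 5) = (0.125, -2.75)
(a₃, b₃) = (0.125, -2.75) − 0.25·(-5.75, -15.5) = (1.5625, 1.125)
(a₄, b₄) = (1.5625, 1.125) − 0.25·(24.125, 52.25) = (-4.46875, -11.9375)
b = -11.9375

-11.9375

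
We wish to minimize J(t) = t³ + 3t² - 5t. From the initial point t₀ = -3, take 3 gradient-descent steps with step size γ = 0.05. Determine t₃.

J′(t) = 3t² + 6t - 5
t₁ = -3 − 0.05·4 = -3.2
t₂ = -3.2 − 0.05·6.52 = -3.526
t₃ = -3.526 − 0.05·11.142028 = -4.0831014

-4.0831014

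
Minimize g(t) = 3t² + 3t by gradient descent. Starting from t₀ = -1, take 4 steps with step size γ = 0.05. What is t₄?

-0.62005

g′(t) = 6t + 3
t₁ = -1 − 0.05·(-3) = -0.85
t₂ = -0.85 − 0.05·(-2.1) = -0.745
t₃ = -0.745 − 0.05·(-1.47) = -0.6715
t₄ = -0.6715 − 0.05·(-1.029) = -0.62005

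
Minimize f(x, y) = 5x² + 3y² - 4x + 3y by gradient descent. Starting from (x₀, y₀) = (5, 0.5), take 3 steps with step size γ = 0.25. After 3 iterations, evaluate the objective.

∇f = (10x - 4, 6y + 3)
Step 1: at (5, 0.5), ∇f = (46, 6) → (5, 0.5) − 0.25·(46, 6) = (-6.5, -1)
Step 2: at (-6.5, -1), ∇f = (-69, -3) → (-6.5, -1) − 0.25·(-69, -3) = (10.75, -0.25)
Step 3: at (10.75, -0.25), ∇f = (103.5, 1.5) → (10.75, -0.25) − 0.25·(103.5, 1.5) = (-15.125, -0.625)
f(-15.125, -0.625) = 1203.625

1203.625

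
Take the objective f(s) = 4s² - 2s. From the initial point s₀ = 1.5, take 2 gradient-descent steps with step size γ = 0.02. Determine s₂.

1.132

f′(s) = 8s - 2
Step 1: f′(1.5) = 10; s₁ = 1.5 − 0.02·10 = 1.3
Step 2: f′(1.3) = 8.4; s₂ = 1.3 − 0.02·8.4 = 1.132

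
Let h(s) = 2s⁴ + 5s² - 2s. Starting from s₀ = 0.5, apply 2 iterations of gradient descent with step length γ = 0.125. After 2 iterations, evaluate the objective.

h′(s) = 8s³ + 10s - 2
Step 1: h′(0.5) = 4; s₁ = 0.5 − 0.125·4 = 0
Step 2: h′(0) = -2; s₂ = 0 − 0.125·(-2) = 0.25
h(0.25) = -0.1796875

-0.1796875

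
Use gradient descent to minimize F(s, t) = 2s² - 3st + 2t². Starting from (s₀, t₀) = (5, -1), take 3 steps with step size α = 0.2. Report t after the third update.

1.216

∇F = (4s - 3t, -3s + 4t)
(s₁, t₁) = (5, -1) − 0.2·(23, -19) = (0.4, 2.8)
(s₂, t₂) = (0.4, 2.8) − 0.2·(-6.8, 10) = (1.76, 0.8)
(s₃, t₃) = (1.76, 0.8) − 0.2·(4.64, -2.08) = (0.832, 1.216)
t = 1.216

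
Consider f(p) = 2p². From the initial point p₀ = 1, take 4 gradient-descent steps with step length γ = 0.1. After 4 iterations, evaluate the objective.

f′(p) = 4p
p₁ = 1 − 0.1·4 = 0.6
p₂ = 0.6 − 0.1·2.4 = 0.36
p₃ = 0.36 − 0.1·1.44 = 0.216
p₄ = 0.216 − 0.1·0.864 = 0.1296
f(0.1296) = 0.03359232

0.03359232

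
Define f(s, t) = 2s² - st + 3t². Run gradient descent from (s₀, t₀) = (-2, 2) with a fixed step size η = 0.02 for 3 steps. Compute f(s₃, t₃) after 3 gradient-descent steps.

10.953147260928

∇f = (4s - t, -s + 6t)
Step 1: at (-2, 2), ∇f = (-10, 14) → (-2, 2) − 0.02·(-10, 14) = (-1.8, 1.72)
Step 2: at (-1.8, 1.72), ∇f = (-8.92, 12.12) → (-1.8, 1.72) − 0.02·(-8.92, 12.12) = (-1.6216, 1.4776)
Step 3: at (-1.6216, 1.4776), ∇f = (-7.964, 10.4872) → (-1.6216, 1.4776) − 0.02·(-7.964, 10.4872) = (-1.46232, 1.267856)
f(-1.46232, 1.267856) = 10.953147260928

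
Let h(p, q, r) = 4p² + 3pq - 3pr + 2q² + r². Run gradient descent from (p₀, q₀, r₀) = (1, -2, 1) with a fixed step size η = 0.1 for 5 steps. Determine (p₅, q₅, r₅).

(0.83456, -0.8049, 1.29866)

∇h = (8p + 3q - 3r, 3p + 4q, -3p + 2r)
Step 1: at (1, -2, 1), ∇h = (-1, -5, -1) → (1, -2, 1) − 0.1·(-1, -5, -1) = (1.1, -1.5, 1.1)
Step 2: at (1.1, -1.5, 1.1), ∇h = (1, -2.7, -1.1) → (1.1, -1.5, 1.1) − 0.1·(1, -2.7, -1.1) = (1, -1.23, 1.21)
Step 3: at (1, -1.23, 1.21), ∇h = (0.68, -1.92, -0.58) → (1, -1.23, 1.21) − 0.1·(0.68, -1.92, -0.58) = (0.932, -1.038, 1.268)
Step 4: at (0.932, -1.038, 1.268), ∇h = (0.538, -1.356, -0.26) → (0.932, -1.038, 1.268) − 0.1·(0.538, -1.356, -0.26) = (0.8782, -0.9024, 1.294)
Step 5: at (0.8782, -0.9024, 1.294), ∇h = (0.4364, -0.975, -0.0466) → (0.8782, -0.9024, 1.294) − 0.1·(0.4364, -0.975, -0.0466) = (0.83456, -0.8049, 1.29866)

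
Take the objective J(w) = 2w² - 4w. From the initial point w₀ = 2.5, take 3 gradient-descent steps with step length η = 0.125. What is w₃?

J′(w) = 4w - 4
w₁ = 2.5 − 0.125·6 = 1.75
w₂ = 1.75 − 0.125·3 = 1.375
w₃ = 1.375 − 0.125·1.5 = 1.1875

1.1875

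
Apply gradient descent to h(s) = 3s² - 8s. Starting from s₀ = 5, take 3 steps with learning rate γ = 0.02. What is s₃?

h′(s) = 6s - 8
s₁ = 5 − 0.02·22 = 4.56
s₂ = 4.56 − 0.02·19.36 = 4.1728
s₃ = 4.1728 − 0.02·17.0368 = 3.832064

3.832064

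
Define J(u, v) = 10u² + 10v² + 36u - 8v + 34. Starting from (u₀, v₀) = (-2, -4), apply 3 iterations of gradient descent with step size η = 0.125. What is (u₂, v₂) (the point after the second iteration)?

(-2.25, -9.5)

∇J = (20u + 36, 20v - 8)
(u₁, v₁) = (-2, -4) − 0.125·(-4, -88) = (-1.5, 7)
(u₂, v₂) = (-1.5, 7) − 0.125·(6, 132) = (-2.25, -9.5)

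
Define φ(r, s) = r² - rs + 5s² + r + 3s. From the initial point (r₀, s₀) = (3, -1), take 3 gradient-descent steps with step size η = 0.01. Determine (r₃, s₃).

(2.76764, -0.731294)

∇φ = (2r - s + 1, -r + 10s + 3)
Step 1: at (3, -1), ∇φ = (8, -10) → (3, -1) − 0.01·(8, -10) = (2.92, -0.9)
Step 2: at (2.92, -0.9), ∇φ = (7.74, -8.92) → (2.92, -0.9) − 0.01·(7.74, -8.92) = (2.8426, -0.8108)
Step 3: at (2.8426, -0.8108), ∇φ = (7.496, -7.9506) → (2.8426, -0.8108) − 0.01·(7.496, -7.9506) = (2.76764, -0.731294)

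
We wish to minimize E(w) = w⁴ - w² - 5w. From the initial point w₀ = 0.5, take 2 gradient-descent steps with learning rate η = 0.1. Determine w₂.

1.29695

E′(w) = 4w³ - 2w - 5
w₁ = 0.5 − 0.1·(-5.5) = 1.05
w₂ = 1.05 − 0.1·(-2.4695) = 1.29695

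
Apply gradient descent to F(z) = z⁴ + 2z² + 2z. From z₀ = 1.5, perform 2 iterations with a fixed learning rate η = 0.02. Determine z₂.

0.84639656

F′(z) = 4z³ + 4z + 2
z₁ = 1.5 − 0.02·21.5 = 1.07
z₂ = 1.07 − 0.02·11.180172 = 0.84639656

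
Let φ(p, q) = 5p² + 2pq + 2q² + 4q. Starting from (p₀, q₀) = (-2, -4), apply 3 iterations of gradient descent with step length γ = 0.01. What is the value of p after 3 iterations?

-1.25024

∇φ = (10p + 2q, 2p + 4q + 4)
(p₁, q₁) = (-2, -4) − 0.01·(-28, -16) = (-1.72, -3.84)
(p₂, q₂) = (-1.72, -3.84) − 0.01·(-24.88, -14.8) = (-1.4712, -3.692)
(p₃, q₃) = (-1.4712, -3.692) − 0.01·(-22.096, -13.7104) = (-1.25024, -3.554896)
p = -1.25024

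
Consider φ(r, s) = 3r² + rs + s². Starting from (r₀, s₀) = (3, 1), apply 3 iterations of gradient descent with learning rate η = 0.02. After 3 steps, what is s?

∇φ = (6r + s, r + 2s)
Step 1: at (3, 1), ∇φ = (19, 5) → (3, 1) − 0.02·(19, 5) = (2.62, 0.9)
Step 2: at (2.62, 0.9), ∇φ = (16.62, 4.42) → (2.62, 0.9) − 0.02·(16.62, 4.42) = (2.2876, 0.8116)
Step 3: at (2.2876, 0.8116), ∇φ = (14.5372, 3.9108) → (2.2876, 0.8116) − 0.02·(14.5372, 3.9108) = (1.996856, 0.733384)
s = 0.733384

0.733384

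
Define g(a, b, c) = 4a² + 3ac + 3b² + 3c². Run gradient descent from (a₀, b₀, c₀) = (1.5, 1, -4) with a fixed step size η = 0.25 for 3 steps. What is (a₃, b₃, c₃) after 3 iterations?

(3.328125, -0.125, 2.3984375)

∇g = (8a + 3c, 6b, 3a + 6c)
Step 1: at (1.5, 1, -4), ∇g = (0, 6, -19.5) → (1.5, 1, -4) − 0.25·(0, 6, -19.5) = (1.5, -0.5, 0.875)
Step 2: at (1.5, -0.5, 0.875), ∇g = (14.625, -3, 9.75) → (1.5, -0.5, 0.875) − 0.25·(14.625, -3, 9.75) = (-2.15625, 0.25, -1.5625)
Step 3: at (-2.15625, 0.25, -1.5625), ∇g = (-21.9375, 1.5, -15.84375) → (-2.15625, 0.25, -1.5625) − 0.25·(-21.9375, 1.5, -15.84375) = (3.328125, -0.125, 2.3984375)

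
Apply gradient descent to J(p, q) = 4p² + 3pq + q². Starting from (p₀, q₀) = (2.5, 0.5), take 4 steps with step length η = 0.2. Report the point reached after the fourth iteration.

∇J = (8p + 3q, 3p + 2q)
Step 1: at (2.5, 0.5), ∇J = (21.5, 8.5) → (2.5, 0.5) − 0.2·(21.5, 8.5) = (-1.8, -1.2)
Step 2: at (-1.8, -1.2), ∇J = (-18, -7.8) → (-1.8, -1.2) − 0.2·(-18, -7.8) = (1.8, 0.36)
Step 3: at (1.8, 0.36), ∇J = (15.48, 6.12) → (1.8, 0.36) − 0.2·(15.48, 6.12) = (-1.296, -0.864)
Step 4: at (-1.296, -0.864), ∇J = (-12.96, -5.616) → (-1.296, -0.864) − 0.2·(-12.96, -5.616) = (1.296, 0.2592)

(1.296, 0.2592)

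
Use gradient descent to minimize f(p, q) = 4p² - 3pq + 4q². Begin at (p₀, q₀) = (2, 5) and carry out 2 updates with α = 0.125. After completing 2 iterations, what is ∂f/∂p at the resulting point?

0.140625

∇f = (8p - 3q, -3p + 8q)
(p₁, q₁) = (2, 5) − 0.125·(1, 34) = (1.875, 0.75)
(p₂, q₂) = (1.875, 0.75) − 0.125·(12.75, 0.375) = (0.28125, 0.703125)
∂f/∂p at (0.28125, 0.703125) = 0.140625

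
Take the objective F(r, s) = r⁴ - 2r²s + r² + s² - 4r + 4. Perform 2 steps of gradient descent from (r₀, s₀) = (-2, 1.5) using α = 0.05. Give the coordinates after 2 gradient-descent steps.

(-0.5068, 1.611)

∇F = (4r³ - 4rs + 2r - 4, -2r² + 2s)
Step 1: at (-2, 1.5), ∇F = (-28, -5) → (-2, 1.5) − 0.05·(-28, -5) = (-0.6, 1.75)
Step 2: at (-0.6, 1.75), ∇F = (-1.864, 2.78) → (-0.6, 1.75) − 0.05·(-1.864, 2.78) = (-0.5068, 1.611)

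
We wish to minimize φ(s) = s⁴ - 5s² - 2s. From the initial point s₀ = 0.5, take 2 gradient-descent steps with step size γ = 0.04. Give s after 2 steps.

φ′(s) = 4s³ - 10s - 2
s₁ = 0.5 − 0.04·(-6.5) = 0.76
s₂ = 0.76 − 0.04·(-7.844096) = 1.07376384

1.07376384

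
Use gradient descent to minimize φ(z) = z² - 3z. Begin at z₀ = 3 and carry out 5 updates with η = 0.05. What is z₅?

2.385735

φ′(z) = 2z - 3
Step 1: φ′(3) = 3; z₁ = 3 − 0.05·3 = 2.85
Step 2: φ′(2.85) = 2.7; z₂ = 2.85 − 0.05·2.7 = 2.715
Step 3: φ′(2.715) = 2.43; z₃ = 2.715 − 0.05·2.43 = 2.5935
Step 4: φ′(2.5935) = 2.187; z₄ = 2.5935 − 0.05·2.187 = 2.48415
Step 5: φ′(2.48415) = 1.9683; z₅ = 2.48415 − 0.05·1.9683 = 2.385735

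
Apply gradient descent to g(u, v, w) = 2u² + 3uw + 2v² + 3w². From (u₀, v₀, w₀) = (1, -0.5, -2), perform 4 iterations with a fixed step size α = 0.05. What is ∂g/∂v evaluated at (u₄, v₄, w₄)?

∇g = (4u + 3w, 4v, 3u + 6w)
(u₁, v₁, w₁) = (1, -0.5, -2) − 0.05·(-2, -2, -9) = (1.1, -0.4, -1.55)
(u₂, v₂, w₂) = (1.1, -0.4, -1.55) − 0.05·(-0.25, -1.6, -6) = (1.1125, -0.32, -1.25)
(u₃, v₃, w₃) = (1.1125, -0.32, -1.25) − 0.05·(0.7, -1.28, -4.1625) = (1.0775, -0.256, -1.041875)
(u₄, v₄, w₄) = (1.0775, -0.256, -1.041875) − 0.05·(1.184375, -1.024, -3.01875) = (1.01828125, -0.2048, -0.8909375)
∂g/∂v at (1.01828125, -0.2048, -0.8909375) = -0.8192

-0.8192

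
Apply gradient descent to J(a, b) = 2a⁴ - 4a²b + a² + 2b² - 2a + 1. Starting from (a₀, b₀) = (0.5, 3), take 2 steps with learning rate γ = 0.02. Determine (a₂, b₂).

(1.01471616, 2.601408)

∇J = (8a³ - 8ab + 2a - 2, -4a² + 4b)
(a₁, b₁) = (0.5, 3) − 0.02·(-12, 11) = (0.74, 2.78)
(a₂, b₂) = (0.74, 2.78) − 0.02·(-13.735808, 8.9296) = (1.01471616, 2.601408)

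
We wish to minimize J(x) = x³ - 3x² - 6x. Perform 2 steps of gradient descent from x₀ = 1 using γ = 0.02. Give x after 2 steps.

J′(x) = 3x² - 6x - 6
Step 1: J′(1) = -9; x₁ = 1 − 0.02·(-9) = 1.18
Step 2: J′(1.18) = -8.9028; x₂ = 1.18 − 0.02·(-8.9028) = 1.358056

1.358056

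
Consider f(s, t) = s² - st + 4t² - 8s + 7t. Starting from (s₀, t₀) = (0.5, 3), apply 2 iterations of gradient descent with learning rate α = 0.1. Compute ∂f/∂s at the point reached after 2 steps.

-3.45

∇f = (2s - t - 8, -s + 8t + 7)
Step 1: at (0.5, 3), ∇f = (-10, 30.5) → (0.5, 3) − 0.1·(-10, 30.5) = (1.5, -0.05)
Step 2: at (1.5, -0.05), ∇f = (-4.95, 5.1) → (1.5, -0.05) − 0.1·(-4.95, 5.1) = (1.995, -0.56)
∂f/∂s at (1.995, -0.56) = -3.45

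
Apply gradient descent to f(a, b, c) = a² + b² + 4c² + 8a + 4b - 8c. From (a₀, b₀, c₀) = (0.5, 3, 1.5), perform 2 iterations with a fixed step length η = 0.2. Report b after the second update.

∇f = (2a + 8, 2b + 4, 8c - 8)
Step 1: at (0.5, 3, 1.5), ∇f = (9, 10, 4) → (0.5, 3, 1.5) − 0.2·(9, 10, 4) = (-1.3, 1, 0.7)
Step 2: at (-1.3, 1, 0.7), ∇f = (5.4, 6, -2.4) → (-1.3, 1, 0.7) − 0.2·(5.4, 6, -2.4) = (-2.38, -0.2, 1.18)
b = -0.2

-0.2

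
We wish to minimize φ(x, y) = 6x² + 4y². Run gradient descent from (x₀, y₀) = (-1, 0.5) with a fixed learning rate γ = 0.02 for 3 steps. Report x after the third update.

-0.438976

∇φ = (12x, 8y)
(x₁, y₁) = (-1, 0.5) − 0.02·(-12, 4) = (-0.76, 0.42)
(x₂, y₂) = (-0.76, 0.42) − 0.02·(-9.12, 3.36) = (-0.5776, 0.3528)
(x₃, y₃) = (-0.5776, 0.3528) − 0.02·(-6.9312, 2.8224) = (-0.438976, 0.296352)
x = -0.438976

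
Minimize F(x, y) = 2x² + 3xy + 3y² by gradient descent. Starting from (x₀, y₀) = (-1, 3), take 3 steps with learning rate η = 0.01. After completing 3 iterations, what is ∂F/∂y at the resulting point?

12.090825

∇F = (4x + 3y, 3x + 6y)
Step 1: at (-1, 3), ∇F = (5, 15) → (-1, 3) − 0.01·(5, 15) = (-1.05, 2.85)
Step 2: at (-1.05, 2.85), ∇F = (4.35, 13.95) → (-1.05, 2.85) − 0.01·(4.35, 13.95) = (-1.0935, 2.7105)
Step 3: at (-1.0935, 2.7105), ∇F = (3.7575, 12.9825) → (-1.0935, 2.7105) − 0.01·(3.7575, 12.9825) = (-1.131075, 2.580675)
∂F/∂y at (-1.131075, 2.580675) = 12.090825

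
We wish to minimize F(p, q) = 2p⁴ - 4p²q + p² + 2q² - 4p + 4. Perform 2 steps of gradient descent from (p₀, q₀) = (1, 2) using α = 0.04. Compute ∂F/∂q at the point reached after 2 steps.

∇F = (8p³ - 8pq + 2p - 4, -4p² + 4q)
Step 1: at (1, 2), ∇F = (-10, 4) → (1, 2) − 0.04·(-10, 4) = (1.4, 1.84)
Step 2: at (1.4, 1.84), ∇F = (0.144, -0.48) → (1.4, 1.84) − 0.04·(0.144, -0.48) = (1.39424, 1.8592)
∂F/∂q at (1.39424, 1.8592) = -0.3388207104

-0.3388207104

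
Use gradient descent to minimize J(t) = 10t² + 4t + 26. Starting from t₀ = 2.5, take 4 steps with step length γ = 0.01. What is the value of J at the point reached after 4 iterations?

37.830590464

J′(t) = 20t + 4
Step 1: J′(2.5) = 54; t₁ = 2.5 − 0.01·54 = 1.96
Step 2: J′(1.96) = 43.2; t₂ = 1.96 − 0.01·43.2 = 1.528
Step 3: J′(1.528) = 34.56; t₃ = 1.528 − 0.01·34.56 = 1.1824
Step 4: J′(1.1824) = 27.648; t₄ = 1.1824 − 0.01·27.648 = 0.90592
J(0.90592) = 37.830590464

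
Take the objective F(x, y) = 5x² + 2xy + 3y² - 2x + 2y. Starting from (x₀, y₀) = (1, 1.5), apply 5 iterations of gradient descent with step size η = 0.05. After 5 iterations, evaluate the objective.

-0.414616348

∇F = (10x + 2y - 2, 2x + 6y + 2)
(x₁, y₁) = (1, 1.5) − 0.05·(11, 13) = (0.45, 0.85)
(x₂, y₂) = (0.45, 0.85) − 0.05·(4.2, 8) = (0.24, 0.45)
(x₃, y₃) = (0.24, 0.45) − 0.05·(1.3, 5.18) = (0.175, 0.191)
(x₄, y₄) = (0.175, 0.191) − 0.05·(0.132, 3.496) = (0.1684, 0.0162)
(x₅, y₅) = (0.1684, 0.0162) − 0.05·(-0.2836, 2.434) = (0.18258, -0.1055)
F(0.18258, -0.1055) = -0.414616348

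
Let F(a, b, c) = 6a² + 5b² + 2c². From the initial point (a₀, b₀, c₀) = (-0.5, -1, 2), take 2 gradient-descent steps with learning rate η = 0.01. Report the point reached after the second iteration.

(-0.3872, -0.81, 1.8432)

∇F = (12a, 10b, 4c)
(a₁, b₁, c₁) = (-0.5, -1, 2) − 0.01·(-6, -10, 8) = (-0.44, -0.9, 1.92)
(a₂, b₂, c₂) = (-0.44, -0.9, 1.92) − 0.01·(-5.28, -9, 7.68) = (-0.3872, -0.81, 1.8432)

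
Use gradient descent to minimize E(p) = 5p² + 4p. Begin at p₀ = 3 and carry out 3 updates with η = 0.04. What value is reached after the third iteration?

E′(p) = 10p + 4
p₁ = 3 − 0.04·34 = 1.64
p₂ = 1.64 − 0.04·20.4 = 0.824
p₃ = 0.824 − 0.04·12.24 = 0.3344

0.3344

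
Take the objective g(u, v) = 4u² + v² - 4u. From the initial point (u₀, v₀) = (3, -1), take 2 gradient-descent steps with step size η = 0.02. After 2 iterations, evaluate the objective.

12.29613056

∇g = (8u - 4, 2v)
Step 1: at (3, -1), ∇g = (20, -2) → (3, -1) − 0.02·(20, -2) = (2.6, -0.96)
Step 2: at (2.6, -0.96), ∇g = (16.8, -1.92) → (2.6, -0.96) − 0.02·(16.8, -1.92) = (2.264, -0.9216)
g(2.264, -0.9216) = 12.29613056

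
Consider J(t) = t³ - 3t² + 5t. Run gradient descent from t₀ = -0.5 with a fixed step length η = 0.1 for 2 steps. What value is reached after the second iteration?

-3.2671875

J′(t) = 3t² - 6t + 5
t₁ = -0.5 − 0.1·8.75 = -1.375
t₂ = -1.375 − 0.1·18.921875 = -3.2671875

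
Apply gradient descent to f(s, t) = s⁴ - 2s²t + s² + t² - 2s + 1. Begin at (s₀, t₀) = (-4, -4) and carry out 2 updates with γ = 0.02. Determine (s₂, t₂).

∇f = (4s³ - 4st + 2s - 2, -2s² + 2t)
(s₁, t₁) = (-4, -4) − 0.02·(-330, -40) = (2.6, -3.2)
(s₂, t₂) = (2.6, -3.2) − 0.02·(106.784, -19.92) = (0.46432, -2.8016)

(0.46432, -2.8016)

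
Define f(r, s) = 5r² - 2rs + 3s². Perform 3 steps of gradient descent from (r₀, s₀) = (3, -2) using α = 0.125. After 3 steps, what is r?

∇f = (10r - 2s, -2r + 6s)
(r₁, s₁) = (3, -2) − 0.125·(34, -18) = (-1.25, 0.25)
(r₂, s₂) = (-1.25, 0.25) − 0.125·(-13, 4) = (0.375, -0.25)
(r₃, s₃) = (0.375, -0.25) − 0.125·(4.25, -2.25) = (-0.15625, 0.03125)
r = -0.15625

-0.15625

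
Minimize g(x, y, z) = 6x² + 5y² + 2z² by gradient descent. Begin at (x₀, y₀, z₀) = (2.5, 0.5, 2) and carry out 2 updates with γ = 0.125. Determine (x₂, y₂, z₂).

(0.625, 0.03125, 0.5)

∇g = (12x, 10y, 4z)
Step 1: at (2.5, 0.5, 2), ∇g = (30, 5, 8) → (2.5, 0.5, 2) − 0.125·(30, 5, 8) = (-1.25, -0.125, 1)
Step 2: at (-1.25, -0.125, 1), ∇g = (-15, -1.25, 4) → (-1.25, -0.125, 1) − 0.125·(-15, -1.25, 4) = (0.625, 0.03125, 0.5)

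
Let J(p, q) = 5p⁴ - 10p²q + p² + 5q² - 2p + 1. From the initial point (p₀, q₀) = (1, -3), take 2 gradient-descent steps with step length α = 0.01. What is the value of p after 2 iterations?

∇J = (20p³ - 20pq + 2p - 2, -10p² + 10q)
Step 1: at (1, -3), ∇J = (80, -40) → (1, -3) − 0.01·(80, -40) = (0.2, -2.6)
Step 2: at (0.2, -2.6), ∇J = (8.96, -26.4) → (0.2, -2.6) − 0.01·(8.96, -26.4) = (0.1104, -2.336)
p = 0.1104

0.1104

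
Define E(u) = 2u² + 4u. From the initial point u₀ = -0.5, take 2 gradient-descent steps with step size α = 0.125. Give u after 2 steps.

-0.875

E′(u) = 4u + 4
Step 1: E′(-0.5) = 2; u₁ = -0.5 − 0.125·2 = -0.75
Step 2: E′(-0.75) = 1; u₂ = -0.75 − 0.125·1 = -0.875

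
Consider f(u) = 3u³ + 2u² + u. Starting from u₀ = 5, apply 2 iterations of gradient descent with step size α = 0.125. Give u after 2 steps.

f′(u) = 9u² + 4u + 1
u₁ = 5 − 0.125·246 = -25.75
u₂ = -25.75 − 0.125·5865.5625 = -758.9453125

-758.9453125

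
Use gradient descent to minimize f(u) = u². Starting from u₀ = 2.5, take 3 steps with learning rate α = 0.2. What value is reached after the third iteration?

f′(u) = 2u
Step 1: f′(2.5) = 5; u₁ = 2.5 − 0.2·5 = 1.5
Step 2: f′(1.5) = 3; u₂ = 1.5 − 0.2·3 = 0.9
Step 3: f′(0.9) = 1.8; u₃ = 0.9 − 0.2·1.8 = 0.54

0.54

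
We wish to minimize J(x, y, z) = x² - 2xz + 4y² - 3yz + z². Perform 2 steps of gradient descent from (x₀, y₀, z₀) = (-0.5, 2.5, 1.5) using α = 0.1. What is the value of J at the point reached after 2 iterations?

∇J = (2x - 2z, 8y - 3z, -2x - 3y + 2z)
(x₁, y₁, z₁) = (-0.5, 2.5, 1.5) − 0.1·(-4, 15.5, -3.5) = (-0.1, 0.95, 1.85)
(x₂, y₂, z₂) = (-0.1, 0.95, 1.85) − 0.1·(-3.9, 2.05, 1.05) = (0.29, 0.745, 1.745)
J(0.29, 0.745, 1.745) = 0.43705

0.43705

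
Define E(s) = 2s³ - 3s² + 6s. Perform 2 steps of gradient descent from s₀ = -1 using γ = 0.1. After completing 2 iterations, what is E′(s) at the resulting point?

639.063936

E′(s) = 6s² - 6s + 6
s₁ = -1 − 0.1·18 = -2.8
s₂ = -2.8 − 0.1·69.84 = -9.784
E′(s) at (-9.784) = 639.063936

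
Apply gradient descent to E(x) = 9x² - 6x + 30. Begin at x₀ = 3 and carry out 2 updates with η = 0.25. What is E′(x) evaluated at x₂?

588

E′(x) = 18x - 6
Step 1: E′(3) = 48; x₁ = 3 − 0.25·48 = -9
Step 2: E′(-9) = -168; x₂ = -9 − 0.25·(-168) = 33
E′(x) at (33) = 588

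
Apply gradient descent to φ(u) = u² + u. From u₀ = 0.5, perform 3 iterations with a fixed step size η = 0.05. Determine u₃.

φ′(u) = 2u + 1
u₁ = 0.5 − 0.05·2 = 0.4
u₂ = 0.4 − 0.05·1.8 = 0.31
u₃ = 0.31 − 0.05·1.62 = 0.229

0.229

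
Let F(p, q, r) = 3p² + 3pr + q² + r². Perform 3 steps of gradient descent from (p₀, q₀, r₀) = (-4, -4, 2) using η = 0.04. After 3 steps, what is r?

2.658304

∇F = (6p + 3r, 2q, 3p + 2r)
(p₁, q₁, r₁) = (-4, -4, 2) − 0.04·(-18, -8, -8) = (-3.28, -3.68, 2.32)
(p₂, q₂, r₂) = (-3.28, -3.68, 2.32) − 0.04·(-12.72, -7.36, -5.2) = (-2.7712, -3.3856, 2.528)
(p₃, q₃, r₃) = (-2.7712, -3.3856, 2.528) − 0.04·(-9.0432, -6.7712, -3.2576) = (-2.409472, -3.114752, 2.658304)
r = 2.658304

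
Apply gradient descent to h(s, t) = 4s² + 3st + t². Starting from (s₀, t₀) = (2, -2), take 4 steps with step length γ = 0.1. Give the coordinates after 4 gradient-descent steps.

∇h = (8s + 3t, 3s + 2t)
Step 1: at (2, -2), ∇h = (10, 2) → (2, -2) − 0.1·(10, 2) = (1, -2.2)
Step 2: at (1, -2.2), ∇h = (1.4, -1.4) → (1, -2.2) − 0.1·(1.4, -1.4) = (0.86, -2.06)
Step 3: at (0.86, -2.06), ∇h = (0.7, -1.54) → (0.86, -2.06) − 0.1·(0.7, -1.54) = (0.79, -1.906)
Step 4: at (0.79, -1.906), ∇h = (0.602, -1.442) → (0.79, -1.906) − 0.1·(0.602, -1.442) = (0.7298, -1.7618)

(0.7298, -1.7618)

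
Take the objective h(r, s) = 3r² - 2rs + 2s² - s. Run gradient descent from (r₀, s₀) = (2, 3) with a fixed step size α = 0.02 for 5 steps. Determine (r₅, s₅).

(1.48043648, 2.36230912)

∇h = (6r - 2s, -2r + 4s - 1)
(r₁, s₁) = (2, 3) − 0.02·(6, 7) = (1.88, 2.86)
(r₂, s₂) = (1.88, 2.86) − 0.02·(5.56, 6.68) = (1.7688, 2.7264)
(r₃, s₃) = (1.7688, 2.7264) − 0.02·(5.16, 6.368) = (1.6656, 2.59904)
(r₄, s₄) = (1.6656, 2.59904) − 0.02·(4.79552, 6.06496) = (1.5696896, 2.4777408)
(r₅, s₅) = (1.5696896, 2.4777408) − 0.02·(4.462656, 5.771584) = (1.48043648, 2.36230912)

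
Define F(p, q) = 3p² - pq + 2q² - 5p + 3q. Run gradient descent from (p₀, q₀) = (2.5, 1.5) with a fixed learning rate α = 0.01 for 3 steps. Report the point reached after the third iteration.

∇F = (6p - q - 5, -p + 4q + 3)
Step 1: at (2.5, 1.5), ∇F = (8.5, 6.5) → (2.5, 1.5) − 0.01·(8.5, 6.5) = (2.415, 1.435)
Step 2: at (2.415, 1.435), ∇F = (8.055, 6.325) → (2.415, 1.435) − 0.01·(8.055, 6.325) = (2.33445, 1.37175)
Step 3: at (2.33445, 1.37175), ∇F = (7.63495, 6.15255) → (2.33445, 1.37175) − 0.01·(7.63495, 6.15255) = (2.2581005, 1.3102245)

(2.2581005, 1.3102245)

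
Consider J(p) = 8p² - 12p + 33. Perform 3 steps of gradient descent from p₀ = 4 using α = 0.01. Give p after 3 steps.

2.676288

J′(p) = 16p - 12
p₁ = 4 − 0.01·52 = 3.48
p₂ = 3.48 − 0.01·43.68 = 3.0432
p₃ = 3.0432 − 0.01·36.6912 = 2.676288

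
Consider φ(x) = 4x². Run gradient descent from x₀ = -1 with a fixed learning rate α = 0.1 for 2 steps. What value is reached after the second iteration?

φ′(x) = 8x
x₁ = -1 − 0.1·(-8) = -0.2
x₂ = -0.2 − 0.1·(-1.6) = -0.04

-0.04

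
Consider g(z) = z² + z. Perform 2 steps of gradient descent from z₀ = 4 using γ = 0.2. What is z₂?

g′(z) = 2z + 1
Step 1: g′(4) = 9; z₁ = 4 − 0.2·9 = 2.2
Step 2: g′(2.2) = 5.4; z₂ = 2.2 − 0.2·5.4 = 1.12

1.12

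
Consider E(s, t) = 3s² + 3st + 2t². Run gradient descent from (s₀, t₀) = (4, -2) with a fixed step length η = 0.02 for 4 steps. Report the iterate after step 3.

∇E = (6s + 3t, 3s + 4t)
Step 1: at (4, -2), ∇E = (18, 4) → (4, -2) − 0.02·(18, 4) = (3.64, -2.08)
Step 2: at (3.64, -2.08), ∇E = (15.6, 2.6) → (3.64, -2.08) − 0.02·(15.6, 2.6) = (3.328, -2.132)
Step 3: at (3.328, -2.132), ∇E = (13.572, 1.456) → (3.328, -2.132) − 0.02·(13.572, 1.456) = (3.05656, -2.16112)

(3.05656, -2.16112)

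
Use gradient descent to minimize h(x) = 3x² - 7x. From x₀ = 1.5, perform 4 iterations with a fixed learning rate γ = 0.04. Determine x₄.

h′(x) = 6x - 7
Step 1: h′(1.5) = 2; x₁ = 1.5 − 0.04·2 = 1.42
Step 2: h′(1.42) = 1.52; x₂ = 1.42 − 0.04·1.52 = 1.3592
Step 3: h′(1.3592) = 1.1552; x₃ = 1.3592 − 0.04·1.1552 = 1.312992
Step 4: h′(1.312992) = 0.877952; x₄ = 1.312992 − 0.04·0.877952 = 1.27787392

1.27787392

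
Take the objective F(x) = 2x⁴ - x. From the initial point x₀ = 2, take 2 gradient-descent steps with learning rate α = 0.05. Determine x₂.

F′(x) = 8x³ - 1
Step 1: F′(2) = 63; x₁ = 2 − 0.05·63 = -1.15
Step 2: F′(-1.15) = -13.167; x₂ = -1.15 − 0.05·(-13.167) = -0.49165

-0.49165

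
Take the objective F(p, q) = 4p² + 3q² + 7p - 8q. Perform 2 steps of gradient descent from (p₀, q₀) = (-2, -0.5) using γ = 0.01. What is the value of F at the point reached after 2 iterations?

∇F = (8p + 7, 6q - 8)
Step 1: at (-2, -0.5), ∇F = (-9, -11) → (-2, -0.5) − 0.01·(-9, -11) = (-1.91, -0.39)
Step 2: at (-1.91, -0.39), ∇F = (-8.28, -10.34) → (-1.91, -0.39) − 0.01·(-8.28, -10.34) = (-1.8272, -0.2866)
F(-1.8272, -0.2866) = 3.10345804

3.10345804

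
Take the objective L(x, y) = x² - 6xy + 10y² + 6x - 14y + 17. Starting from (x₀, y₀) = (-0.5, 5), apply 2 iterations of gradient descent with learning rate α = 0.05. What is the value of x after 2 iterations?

0.54

∇L = (2x - 6y + 6, -6x + 20y - 14)
(x₁, y₁) = (-0.5, 5) − 0.05·(-25, 89) = (0.75, 0.55)
(x₂, y₂) = (0.75, 0.55) − 0.05·(4.2, -7.5) = (0.54, 0.925)
x = 0.54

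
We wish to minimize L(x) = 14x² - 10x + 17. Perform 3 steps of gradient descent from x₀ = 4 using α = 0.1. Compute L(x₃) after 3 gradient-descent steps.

L′(x) = 28x - 10
x₁ = 4 − 0.1·102 = -6.2
x₂ = -6.2 − 0.1·(-183.6) = 12.16
x₃ = 12.16 − 0.1·330.48 = -20.888
L(-20.888) = 6334.199616

6334.199616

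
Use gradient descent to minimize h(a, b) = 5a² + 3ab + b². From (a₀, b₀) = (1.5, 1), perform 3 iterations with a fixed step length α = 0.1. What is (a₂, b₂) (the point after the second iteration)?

(-0.105, 0.37)

∇h = (10a + 3b, 3a + 2b)
(a₁, b₁) = (1.5, 1) − 0.1·(18, 6.5) = (-0.3, 0.35)
(a₂, b₂) = (-0.3, 0.35) − 0.1·(-1.95, -0.2) = (-0.105, 0.37)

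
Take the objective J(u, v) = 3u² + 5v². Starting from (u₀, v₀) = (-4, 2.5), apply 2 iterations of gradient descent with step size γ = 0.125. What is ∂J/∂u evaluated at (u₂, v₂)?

∇J = (6u, 10v)
(u₁, v₁) = (-4, 2.5) − 0.125·(-24, 25) = (-1, -0.625)
(u₂, v₂) = (-1, -0.625) − 0.125·(-6, -6.25) = (-0.25, 0.15625)
∂J/∂u at (-0.25, 0.15625) = -1.5

-1.5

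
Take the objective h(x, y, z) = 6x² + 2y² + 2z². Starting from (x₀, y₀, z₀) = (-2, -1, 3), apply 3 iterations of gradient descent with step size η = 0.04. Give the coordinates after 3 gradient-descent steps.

∇h = (12x, 4y, 4z)
Step 1: at (-2, -1, 3), ∇h = (-24, -4, 12) → (-2, -1, 3) − 0.04·(-24, -4, 12) = (-1.04, -0.84, 2.52)
Step 2: at (-1.04, -0.84, 2.52), ∇h = (-12.48, -3.36, 10.08) → (-1.04, -0.84, 2.52) − 0.04·(-12.48, -3.36, 10.08) = (-0.5408, -0.7056, 2.1168)
Step 3: at (-0.5408, -0.7056, 2.1168), ∇h = (-6.4896, -2.8224, 8.4672) → (-0.5408, -0.7056, 2.1168) − 0.04·(-6.4896, -2.8224, 8.4672) = (-0.281216, -0.592704, 1.778112)

(-0.281216, -0.592704, 1.778112)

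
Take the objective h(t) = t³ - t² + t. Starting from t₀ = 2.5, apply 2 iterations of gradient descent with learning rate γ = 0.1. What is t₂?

0.8148125

h′(t) = 3t² - 2t + 1
t₁ = 2.5 − 0.1·14.75 = 1.025
t₂ = 1.025 − 0.1·2.101875 = 0.8148125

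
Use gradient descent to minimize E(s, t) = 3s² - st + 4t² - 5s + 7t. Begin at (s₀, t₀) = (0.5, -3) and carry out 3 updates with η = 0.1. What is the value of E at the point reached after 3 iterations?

-4.4883085

∇E = (6s - t - 5, -s + 8t + 7)
Step 1: at (0.5, -3), ∇E = (1, -17.5) → (0.5, -3) − 0.1·(1, -17.5) = (0.4, -1.25)
Step 2: at (0.4, -1.25), ∇E = (-1.35, -3.4) → (0.4, -1.25) − 0.1·(-1.35, -3.4) = (0.535, -0.91)
Step 3: at (0.535, -0.91), ∇E = (-0.88, -0.815) → (0.535, -0.91) − 0.1·(-0.88, -0.815) = (0.623, -0.8285)
E(0.623, -0.8285) = -4.4883085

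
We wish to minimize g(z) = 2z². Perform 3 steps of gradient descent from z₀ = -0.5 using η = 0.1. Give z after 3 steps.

g′(z) = 4z
z₁ = -0.5 − 0.1·(-2) = -0.3
z₂ = -0.3 − 0.1·(-1.2) = -0.18
z₃ = -0.18 − 0.1·(-0.72) = -0.108

-0.108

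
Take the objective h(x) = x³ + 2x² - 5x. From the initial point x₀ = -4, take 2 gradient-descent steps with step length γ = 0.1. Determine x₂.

h′(x) = 3x² + 4x - 5
Step 1: h′(-4) = 27; x₁ = -4 − 0.1·27 = -6.7
Step 2: h′(-6.7) = 102.87; x₂ = -6.7 − 0.1·102.87 = -16.987

-16.987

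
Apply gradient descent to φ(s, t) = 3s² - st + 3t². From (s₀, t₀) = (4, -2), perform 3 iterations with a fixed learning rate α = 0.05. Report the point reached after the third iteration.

(1.24575, -0.402)

∇φ = (6s - t, -s + 6t)
Step 1: at (4, -2), ∇φ = (26, -16) → (4, -2) − 0.05·(26, -16) = (2.7, -1.2)
Step 2: at (2.7, -1.2), ∇φ = (17.4, -9.9) → (2.7, -1.2) − 0.05·(17.4, -9.9) = (1.83, -0.705)
Step 3: at (1.83, -0.705), ∇φ = (11.685, -6.06) → (1.83, -0.705) − 0.05·(11.685, -6.06) = (1.24575, -0.402)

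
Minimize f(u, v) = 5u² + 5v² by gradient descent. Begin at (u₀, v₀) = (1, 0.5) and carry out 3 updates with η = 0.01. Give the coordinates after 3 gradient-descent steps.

∇f = (10u, 10v)
Step 1: at (1, 0.5), ∇f = (10, 5) → (1, 0.5) − 0.01·(10, 5) = (0.9, 0.45)
Step 2: at (0.9, 0.45), ∇f = (9, 4.5) → (0.9, 0.45) − 0.01·(9, 4.5) = (0.81, 0.405)
Step 3: at (0.81, 0.405), ∇f = (8.1, 4.05) → (0.81, 0.405) − 0.01·(8.1, 4.05) = (0.729, 0.3645)

(0.729, 0.3645)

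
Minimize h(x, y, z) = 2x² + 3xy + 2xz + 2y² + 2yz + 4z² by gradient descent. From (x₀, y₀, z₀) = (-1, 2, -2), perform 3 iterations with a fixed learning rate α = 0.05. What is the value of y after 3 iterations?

1.680875

∇h = (4x + 3y + 2z, 3x + 4y + 2z, 2x + 2y + 8z)
Step 1: at (-1, 2, -2), ∇h = (-2, 1, -14) → (-1, 2, -2) − 0.05·(-2, 1, -14) = (-0.9, 1.95, -1.3)
Step 2: at (-0.9, 1.95, -1.3), ∇h = (-0.35, 2.5, -8.3) → (-0.9, 1.95, -1.3) − 0.05·(-0.35, 2.5, -8.3) = (-0.8825, 1.825, -0.885)
Step 3: at (-0.8825, 1.825, -0.885), ∇h = (0.175, 2.8825, -5.195) → (-0.8825, 1.825, -0.885) − 0.05·(0.175, 2.8825, -5.195) = (-0.89125, 1.680875, -0.62525)
y = 1.680875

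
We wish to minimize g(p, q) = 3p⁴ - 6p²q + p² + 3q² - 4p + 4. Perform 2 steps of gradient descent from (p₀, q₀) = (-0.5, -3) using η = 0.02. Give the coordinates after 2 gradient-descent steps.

(0.07666424, -2.296788)

∇g = (12p³ - 12pq + 2p - 4, -6p² + 6q)
Step 1: at (-0.5, -3), ∇g = (-24.5, -19.5) → (-0.5, -3) − 0.02·(-24.5, -19.5) = (-0.01, -2.61)
Step 2: at (-0.01, -2.61), ∇g = (-4.333212, -15.6606) → (-0.01, -2.61) − 0.02·(-4.333212, -15.6606) = (0.07666424, -2.296788)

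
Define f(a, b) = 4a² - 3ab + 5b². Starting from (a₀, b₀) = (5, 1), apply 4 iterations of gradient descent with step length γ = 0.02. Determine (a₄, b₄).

∇f = (8a - 3b, -3a + 10b)
(a₁, b₁) = (5, 1) − 0.02·(37, -5) = (4.26, 1.1)
(a₂, b₂) = (4.26, 1.1) − 0.02·(30.78, -1.78) = (3.6444, 1.1356)
(a₃, b₃) = (3.6444, 1.1356) − 0.02·(25.7484, 0.4228) = (3.129432, 1.127144)
(a₄, b₄) = (3.129432, 1.127144) − 0.02·(21.654024, 1.883144) = (2.69635152, 1.08948112)

(2.69635152, 1.08948112)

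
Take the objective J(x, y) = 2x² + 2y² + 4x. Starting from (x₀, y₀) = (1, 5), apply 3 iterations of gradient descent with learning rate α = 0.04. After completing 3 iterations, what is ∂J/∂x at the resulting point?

∇J = (4x + 4, 4y)
(x₁, y₁) = (1, 5) − 0.04·(8, 20) = (0.68, 4.2)
(x₂, y₂) = (0.68, 4.2) − 0.04·(6.72, 16.8) = (0.4112, 3.528)
(x₃, y₃) = (0.4112, 3.528) − 0.04·(5.6448, 14.112) = (0.185408, 2.96352)
∂J/∂x at (0.185408, 2.96352) = 4.741632

4.741632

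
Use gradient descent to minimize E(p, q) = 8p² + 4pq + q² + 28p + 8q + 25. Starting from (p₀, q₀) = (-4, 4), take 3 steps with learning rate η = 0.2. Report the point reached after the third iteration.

∇E = (16p + 4q + 28, 4p + 2q + 8)
(p₁, q₁) = (-4, 4) − 0.2·(-20, 0) = (0, 4)
(p₂, q₂) = (0, 4) − 0.2·(44, 16) = (-8.8, 0.8)
(p₃, q₃) = (-8.8, 0.8) − 0.2·(-109.6, -25.6) = (13.12, 5.92)

(13.12, 5.92)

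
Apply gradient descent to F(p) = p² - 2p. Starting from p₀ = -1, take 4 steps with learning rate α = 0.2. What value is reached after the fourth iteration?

0.7408

F′(p) = 2p - 2
Step 1: F′(-1) = -4; p₁ = -1 − 0.2·(-4) = -0.2
Step 2: F′(-0.2) = -2.4; p₂ = -0.2 − 0.2·(-2.4) = 0.28
Step 3: F′(0.28) = -1.44; p₃ = 0.28 − 0.2·(-1.44) = 0.568
Step 4: F′(0.568) = -0.864; p₄ = 0.568 − 0.2·(-0.864) = 0.7408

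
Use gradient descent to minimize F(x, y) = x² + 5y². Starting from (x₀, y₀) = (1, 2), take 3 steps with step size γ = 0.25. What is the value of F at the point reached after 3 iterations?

227.828125

∇F = (2x, 10y)
Step 1: at (1, 2), ∇F = (2, 20) → (1, 2) − 0.25·(2, 20) = (0.5, -3)
Step 2: at (0.5, -3), ∇F = (1, -30) → (0.5, -3) − 0.25·(1, -30) = (0.25, 4.5)
Step 3: at (0.25, 4.5), ∇F = (0.5, 45) → (0.25, 4.5) − 0.25·(0.5, 45) = (0.125, -6.75)
F(0.125, -6.75) = 227.828125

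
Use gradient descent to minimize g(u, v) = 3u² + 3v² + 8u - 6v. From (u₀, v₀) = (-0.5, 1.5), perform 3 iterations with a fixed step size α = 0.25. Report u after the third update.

-1.4375

∇g = (6u + 8, 6v - 6)
(u₁, v₁) = (-0.5, 1.5) − 0.25·(5, 3) = (-1.75, 0.75)
(u₂, v₂) = (-1.75, 0.75) − 0.25·(-2.5, -1.5) = (-1.125, 1.125)
(u₃, v₃) = (-1.125, 1.125) − 0.25·(1.25, 0.75) = (-1.4375, 0.9375)
u = -1.4375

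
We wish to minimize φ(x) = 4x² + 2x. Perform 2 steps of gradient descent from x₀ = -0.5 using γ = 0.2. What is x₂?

φ′(x) = 8x + 2
Step 1: φ′(-0.5) = -2; x₁ = -0.5 − 0.2·(-2) = -0.1
Step 2: φ′(-0.1) = 1.2; x₂ = -0.1 − 0.2·1.2 = -0.34

-0.34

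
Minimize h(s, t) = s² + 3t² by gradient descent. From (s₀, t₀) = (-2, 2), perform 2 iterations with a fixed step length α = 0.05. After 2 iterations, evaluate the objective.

5.5056

∇h = (2s, 6t)
Step 1: at (-2, 2), ∇h = (-4, 12) → (-2, 2) − 0.05·(-4, 12) = (-1.8, 1.4)
Step 2: at (-1.8, 1.4), ∇h = (-3.6, 8.4) → (-1.8, 1.4) − 0.05·(-3.6, 8.4) = (-1.62, 0.98)
h(-1.62, 0.98) = 5.5056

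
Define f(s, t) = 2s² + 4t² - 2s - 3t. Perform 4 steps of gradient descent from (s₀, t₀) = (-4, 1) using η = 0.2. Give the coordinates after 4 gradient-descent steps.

∇f = (4s - 2, 8t - 3)
(s₁, t₁) = (-4, 1) − 0.2·(-18, 5) = (-0.4, 0)
(s₂, t₂) = (-0.4, 0) − 0.2·(-3.6, -3) = (0.32, 0.6)
(s₃, t₃) = (0.32, 0.6) − 0.2·(-0.72, 1.8) = (0.464, 0.24)
(s₄, t₄) = (0.464, 0.24) − 0.2·(-0.144, -1.08) = (0.4928, 0.456)

(0.4928, 0.456)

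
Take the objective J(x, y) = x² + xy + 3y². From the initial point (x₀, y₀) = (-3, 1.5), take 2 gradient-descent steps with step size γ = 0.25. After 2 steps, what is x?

∇J = (2x + y, x + 6y)
(x₁, y₁) = (-3, 1.5) − 0.25·(-4.5, 6) = (-1.875, 0)
(x₂, y₂) = (-1.875, 0) − 0.25·(-3.75, -1.875) = (-0.9375, 0.46875)
x = -0.9375

-0.9375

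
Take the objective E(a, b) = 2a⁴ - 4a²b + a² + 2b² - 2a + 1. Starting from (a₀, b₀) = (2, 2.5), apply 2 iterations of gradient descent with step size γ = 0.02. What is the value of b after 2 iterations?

2.585632

∇E = (8a³ - 8ab + 2a - 2, -4a² + 4b)
Step 1: at (2, 2.5), ∇E = (26, -6) → (2, 2.5) − 0.02·(26, -6) = (1.48, 2.62)
Step 2: at (1.48, 2.62), ∇E = (-4.126464, 1.7184) → (1.48, 2.62) − 0.02·(-4.126464, 1.7184) = (1.56252928, 2.585632)
b = 2.585632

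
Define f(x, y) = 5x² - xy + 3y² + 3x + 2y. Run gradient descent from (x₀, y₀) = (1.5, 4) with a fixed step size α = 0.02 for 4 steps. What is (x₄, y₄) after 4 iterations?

∇f = (10x - y + 3, -x + 6y + 2)
(x₁, y₁) = (1.5, 4) − 0.02·(14, 24.5) = (1.22, 3.51)
(x₂, y₂) = (1.22, 3.51) − 0.02·(11.69, 21.84) = (0.9862, 3.0732)
(x₃, y₃) = (0.9862, 3.0732) − 0.02·(9.7888, 19.453) = (0.790424, 2.68414)
(x₄, y₄) = (0.790424, 2.68414) − 0.02·(8.2201, 17.314416) = (0.626022, 2.33785168)

(0.626022, 2.33785168)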